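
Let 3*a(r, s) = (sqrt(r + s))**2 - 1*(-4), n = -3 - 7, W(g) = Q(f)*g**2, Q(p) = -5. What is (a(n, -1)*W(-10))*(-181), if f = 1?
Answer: -633500/3 ≈ -2.1117e+5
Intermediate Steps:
W(g) = -5*g**2
n = -10
a(r, s) = 4/3 + r/3 + s/3 (a(r, s) = ((sqrt(r + s))**2 - 1*(-4))/3 = ((r + s) + 4)/3 = (4 + r + s)/3 = 4/3 + r/3 + s/3)
(a(n, -1)*W(-10))*(-181) = ((4/3 + (1/3)*(-10) + (1/3)*(-1))*(-5*(-10)**2))*(-181) = ((4/3 - 10/3 - 1/3)*(-5*100))*(-181) = -7/3*(-500)*(-181) = (3500/3)*(-181) = -633500/3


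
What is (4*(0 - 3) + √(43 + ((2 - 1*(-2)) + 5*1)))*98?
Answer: -1176 + 196*√13 ≈ -469.31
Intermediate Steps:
(4*(0 - 3) + √(43 + ((2 - 1*(-2)) + 5*1)))*98 = (4*(-3) + √(43 + ((2 + 2) + 5)))*98 = (-12 + √(43 + (4 + 5)))*98 = (-12 + √(43 + 9))*98 = (-12 + √52)*98 = (-12 + 2*√13)*98 = -1176 + 196*√13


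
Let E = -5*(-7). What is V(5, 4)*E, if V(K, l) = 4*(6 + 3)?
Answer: 1260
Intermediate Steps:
V(K, l) = 36 (V(K, l) = 4*9 = 36)
E = 35
V(5, 4)*E = 36*35 = 1260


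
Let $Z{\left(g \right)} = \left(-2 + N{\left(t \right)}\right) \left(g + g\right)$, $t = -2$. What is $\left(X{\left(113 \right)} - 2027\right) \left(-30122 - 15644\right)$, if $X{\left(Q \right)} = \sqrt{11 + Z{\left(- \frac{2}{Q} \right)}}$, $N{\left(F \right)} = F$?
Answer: $92767682 - \frac{45766 \sqrt{142267}}{113} \approx 9.2615 \cdot 10^{7}$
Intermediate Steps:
$Z{\left(g \right)} = - 8 g$ ($Z{\left(g \right)} = \left(-2 - 2\right) \left(g + g\right) = - 4 \cdot 2 g = - 8 g$)
$X{\left(Q \right)} = \sqrt{11 + \frac{16}{Q}}$ ($X{\left(Q \right)} = \sqrt{11 - 8 \left(- \frac{2}{Q}\right)} = \sqrt{11 + \frac{16}{Q}}$)
$\left(X{\left(113 \right)} - 2027\right) \left(-30122 - 15644\right) = \left(\sqrt{11 + \frac{16}{113}} - 2027\right) \left(-30122 - 15644\right) = \left(\sqrt{11 + 16 \cdot \frac{1}{113}} - 2027\right) \left(-45766\right) = \left(\sqrt{11 + \frac{16}{113}} - 2027\right) \left(-45766\right) = \left(\sqrt{\frac{1259}{113}} - 2027\right) \left(-45766\right) = \left(\frac{\sqrt{142267}}{113} - 2027\right) \left(-45766\right) = \left(-2027 + \frac{\sqrt{142267}}{113}\right) \left(-45766\right) = 92767682 - \frac{45766 \sqrt{142267}}{113}$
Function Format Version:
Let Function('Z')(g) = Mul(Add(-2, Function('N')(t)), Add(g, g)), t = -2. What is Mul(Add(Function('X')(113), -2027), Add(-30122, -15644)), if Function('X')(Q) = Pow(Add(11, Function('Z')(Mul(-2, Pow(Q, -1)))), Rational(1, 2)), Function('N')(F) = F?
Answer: Add(92767682, Mul(Rational(-45766, 113), Pow(142267, Rational(1, 2)))) ≈ 9.2615e+7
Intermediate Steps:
Function('Z')(g) = Mul(-8, g) (Function('Z')(g) = Mul(Add(-2, -2), Add(g, g)) = Mul(-4, Mul(2, g)) = Mul(-8, g))
Function('X')(Q) = Pow(Add(11, Mul(16, Pow(Q, -1))), Rational(1, 2)) (Function('X')(Q) = Pow(Add(11, Mul(-8, Mul(-2, Pow(Q, -1)))), Rational(1, 2)) = Pow(Add(11, Mul(16, Pow(Q, -1))), Rational(1, 2)))
Mul(Add(Function('X')(113), -2027), Add(-30122, -15644)) = Mul(Add(Pow(Add(11, Mul(16, Pow(113, -1))), Rational(1, 2)), -2027), Add(-30122, -15644)) = Mul(Add(Pow(Add(11, Mul(16, Rational(1, 113))), Rational(1, 2)), -2027), -45766) = Mul(Add(Pow(Add(11, Rational(16, 113)), Rational(1, 2)), -2027), -45766) = Mul(Add(Pow(Rational(1259, 113), Rational(1, 2)), -2027), -45766) = Mul(Add(Mul(Rational(1, 113), Pow(142267, Rational(1, 2))), -2027), -45766) = Mul(Add(-2027, Mul(Rational(1, 113), Pow(142267, Rational(1, 2)))), -45766) = Add(92767682, Mul(Rational(-45766, 113), Pow(142267, Rational(1, 2))))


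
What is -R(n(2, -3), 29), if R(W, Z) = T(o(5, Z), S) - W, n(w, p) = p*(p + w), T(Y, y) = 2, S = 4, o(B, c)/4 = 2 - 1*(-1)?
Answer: 1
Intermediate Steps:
o(B, c) = 12 (o(B, c) = 4*(2 - 1*(-1)) = 4*(2 + 1) = 4*3 = 12)
R(W, Z) = 2 - W
-R(n(2, -3), 29) = -(2 - (-3)*(-3 + 2)) = -(2 - (-3)*(-1)) = -(2 - 1*3) = -(2 - 3) = -1*(-1) = 1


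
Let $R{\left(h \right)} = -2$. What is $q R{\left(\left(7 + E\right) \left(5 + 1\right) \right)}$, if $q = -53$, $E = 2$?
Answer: $106$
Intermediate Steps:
$q R{\left(\left(7 + E\right) \left(5 + 1\right) \right)} = \left(-53\right) \left(-2\right) = 106$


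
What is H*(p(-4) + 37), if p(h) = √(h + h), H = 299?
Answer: 11063 + 598*I*√2 ≈ 11063.0 + 845.7*I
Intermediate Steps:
p(h) = √2*√h (p(h) = √(2*h) = √2*√h)
H*(p(-4) + 37) = 299*(√2*√(-4) + 37) = 299*(√2*(2*I) + 37) = 299*(2*I*√2 + 37) = 299*(37 + 2*I*√2) = 11063 + 598*I*√2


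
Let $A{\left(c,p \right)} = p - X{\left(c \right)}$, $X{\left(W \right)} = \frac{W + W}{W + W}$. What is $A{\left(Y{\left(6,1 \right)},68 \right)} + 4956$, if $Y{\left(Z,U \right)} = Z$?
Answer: $5023$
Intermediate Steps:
$X{\left(W \right)} = 1$ ($X{\left(W \right)} = \frac{2 W}{2 W} = 2 W \frac{1}{2 W} = 1$)
$A{\left(c,p \right)} = -1 + p$ ($A{\left(c,p \right)} = p - 1 = -1 + p$)
$A{\left(Y{\left(6,1 \right)},68 \right)} + 4956 = \left(-1 + 68\right) + 4956 = 67 + 4956 = 5023$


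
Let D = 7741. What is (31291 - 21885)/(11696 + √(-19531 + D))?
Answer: 55006288/68404103 - 14109*I*√1310/68404103 ≈ 0.80414 - 0.0074653*I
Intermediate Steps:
(31291 - 21885)/(11696 + √(-19531 + D)) = (31291 - 21885)/(11696 + √(-19531 + 7741)) = 9406/(11696 + √(-11790)) = 9406/(11696 + 3*I*√1310)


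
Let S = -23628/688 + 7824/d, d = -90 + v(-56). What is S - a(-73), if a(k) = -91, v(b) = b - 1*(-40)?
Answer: -156379/9116 ≈ -17.154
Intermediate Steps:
v(b) = 40 + b (v(b) = b + 40 = 40 + b)
d = -106 (d = -90 + (40 - 56) = -90 - 16 = -106)
S = -985935/9116 (S = -23628/688 + 7824/(-106) = -23628*1/688 + 7824*(-1/106) = -5907/172 - 3912/53 = -985935/9116 ≈ -108.15)
S - a(-73) = -985935/9116 - 1*(-91) = -985935/9116 + 91 = -156379/9116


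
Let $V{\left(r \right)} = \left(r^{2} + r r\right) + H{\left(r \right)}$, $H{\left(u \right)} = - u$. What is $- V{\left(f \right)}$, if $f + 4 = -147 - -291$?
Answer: $-39060$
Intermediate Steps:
$f = 140$ ($f = -4 - -144 = -4 + \left(-147 + 291\right) = -4 + 144 = 140$)
$V{\left(r \right)} = - r + 2 r^{2}$ ($V{\left(r \right)} = \left(r^{2} + r r\right) - r = \left(r^{2} + r^{2}\right) - r = 2 r^{2} - r = - r + 2 r^{2}$)
$- V{\left(f \right)} = - 140 \left(-1 + 2 \cdot 140\right) = - 140 \left(-1 + 280\right) = - 140 \cdot 279 = \left(-1\right) 39060 = -39060$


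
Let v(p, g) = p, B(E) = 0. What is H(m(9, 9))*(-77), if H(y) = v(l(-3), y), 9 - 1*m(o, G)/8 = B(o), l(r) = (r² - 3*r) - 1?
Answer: -1309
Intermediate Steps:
l(r) = -1 + r² - 3*r
m(o, G) = 72 (m(o, G) = 72 - 8*0 = 72 + 0 = 72)
H(y) = 17 (H(y) = -1 + (-3)² - 3*(-3) = -1 + 9 + 9 = 17)
H(m(9, 9))*(-77) = 17*(-77) = -1309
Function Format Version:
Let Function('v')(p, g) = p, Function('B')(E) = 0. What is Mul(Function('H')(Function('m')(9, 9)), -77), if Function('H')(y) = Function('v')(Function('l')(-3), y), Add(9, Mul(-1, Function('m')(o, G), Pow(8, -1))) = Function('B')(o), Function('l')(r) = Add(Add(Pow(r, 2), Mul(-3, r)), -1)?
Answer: -1309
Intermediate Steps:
Function('l')(r) = Add(-1, Pow(r, 2), Mul(-3, r))
Function('m')(o, G) = 72 (Function('m')(o, G) = Add(72, Mul(-8, 0)) = Add(72, 0) = 72)
Function('H')(y) = 17 (Function('H')(y) = Add(-1, Pow(-3, 2), Mul(-3, -3)) = Add(-1, 9, 9) = 17)
Mul(Function('H')(Function('m')(9, 9)), -77) = Mul(17, -77) = -1309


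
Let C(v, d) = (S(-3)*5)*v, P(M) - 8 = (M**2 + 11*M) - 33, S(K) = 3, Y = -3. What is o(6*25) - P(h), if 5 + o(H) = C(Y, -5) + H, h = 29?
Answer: -1035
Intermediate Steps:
P(M) = -25 + M**2 + 11*M (P(M) = 8 + ((M**2 + 11*M) - 33) = 8 + (-33 + M**2 + 11*M) = -25 + M**2 + 11*M)
C(v, d) = 15*v (C(v, d) = (3*5)*v = 15*v)
o(H) = -50 + H (o(H) = -5 + (15*(-3) + H) = -5 + (-45 + H) = -50 + H)
o(6*25) - P(h) = (-50 + 6*25) - (-25 + 29**2 + 11*29) = (-50 + 150) - (-25 + 841 + 319) = 100 - 1*1135 = 100 - 1135 = -1035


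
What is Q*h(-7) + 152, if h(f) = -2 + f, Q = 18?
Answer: -10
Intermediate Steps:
Q*h(-7) + 152 = 18*(-2 - 7) + 152 = 18*(-9) + 152 = -162 + 152 = -10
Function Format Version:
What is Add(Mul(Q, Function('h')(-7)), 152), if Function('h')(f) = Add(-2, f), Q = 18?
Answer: -10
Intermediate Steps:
Add(Mul(Q, Function('h')(-7)), 152) = Add(Mul(18, Add(-2, -7)), 152) = Add(Mul(18, -9), 152) = Add(-162, 152) = -10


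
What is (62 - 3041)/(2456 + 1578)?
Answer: -2979/4034 ≈ -0.73847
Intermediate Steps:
(62 - 3041)/(2456 + 1578) = -2979/4034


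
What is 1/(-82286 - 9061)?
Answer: -1/91347 ≈ -1.0947e-5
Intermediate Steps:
1/(-82286 - 9061) = 1/(-91347) = -1/91347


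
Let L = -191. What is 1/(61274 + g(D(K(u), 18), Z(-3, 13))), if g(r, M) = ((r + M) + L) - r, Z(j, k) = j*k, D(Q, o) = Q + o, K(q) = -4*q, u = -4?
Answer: 1/61044 ≈ 1.6382e-5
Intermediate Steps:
g(r, M) = -191 + M (g(r, M) = ((r + M) - 191) - r = ((M + r) - 191) - r = (-191 + M + r) - r = -191 + M)
1/(61274 + g(D(K(u), 18), Z(-3, 13))) = 1/(61274 + (-191 - 3*13)) = 1/(61274 + (-191 - 39)) = 1/(61274 - 230) = 1/61044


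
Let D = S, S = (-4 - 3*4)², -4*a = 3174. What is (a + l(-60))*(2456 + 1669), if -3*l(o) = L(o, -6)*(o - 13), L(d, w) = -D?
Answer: -57938375/2 ≈ -2.8969e+7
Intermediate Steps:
a = -1587/2 (a = -¼*3174 = -1587/2 ≈ -793.50)
S = 256 (S = (-4 - 12)² = (-16)² = 256)
D = 256
L(d, w) = -256 (L(d, w) = -1*256 = -256)
l(o) = -3328/3 + 256*o/3 (l(o) = -(-256)*(o - 13)/3 = -(-256)*(-13 + o)/3 = -(3328 - 256*o)/3 = -3328/3 + 256*o/3)
(a + l(-60))*(2456 + 1669) = (-1587/2 + (-3328/3 + (256/3)*(-60)))*(2456 + 1669) = (-1587/2 + (-3328/3 - 5120))*4125 = (-1587/2 - 18688/3)*4125 = -42137/6*4125 = -57938375/2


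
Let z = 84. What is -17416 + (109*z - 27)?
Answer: -8287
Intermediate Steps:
-17416 + (109*z - 27) = -17416 + (109*84 - 27) = -17416 + (9156 - 27) = -17416 + 9129 = -8287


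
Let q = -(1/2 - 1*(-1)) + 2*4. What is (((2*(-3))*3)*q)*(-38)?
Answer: 4446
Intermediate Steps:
q = 13/2 (q = -(1*(½) + 1) + 8 = -(½ + 1) + 8 = -1*3/2 + 8 = -3/2 + 8 = 13/2 ≈ 6.5000)
(((2*(-3))*3)*q)*(-38) = (((2*(-3))*3)*(13/2))*(-38) = (-6*3*(13/2))*(-38) = -18*13/2*(-38) = -117*(-38) = 4446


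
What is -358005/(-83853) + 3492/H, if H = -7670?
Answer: 408847279/107192085 ≈ 3.8142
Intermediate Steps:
-358005/(-83853) + 3492/H = -358005/(-83853) + 3492/(-7670) = -358005*(-1/83853) + 3492*(-1/7670) = 119335/27951 - 1746/3835 = 408847279/107192085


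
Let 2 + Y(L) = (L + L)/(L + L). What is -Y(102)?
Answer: 1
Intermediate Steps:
Y(L) = -1 (Y(L) = -2 + (L + L)/(L + L) = -2 + (2*L)/((2*L)) = -2 + (2*L)*(1/(2*L)) = -2 + 1 = -1)
-Y(102) = -1*(-1) = 1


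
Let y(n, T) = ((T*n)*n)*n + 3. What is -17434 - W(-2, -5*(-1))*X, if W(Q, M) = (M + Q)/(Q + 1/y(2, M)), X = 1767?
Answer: -1253947/85 ≈ -14752.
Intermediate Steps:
y(n, T) = 3 + T*n³ (y(n, T) = (T*n²)*n + 3 = T*n³ + 3 = 3 + T*n³)
W(Q, M) = (M + Q)/(Q + 1/(3 + 8*M)) (W(Q, M) = (M + Q)/(Q + 1/(3 + M*2³)) = (M + Q)/(Q + 1/(3 + M*8)) = (M + Q)/(Q + 1/(3 + 8*M)))
-17434 - W(-2, -5*(-1))*X = -17434 - (3 + 8*(-5*(-1)))*(-5*(-1) - 2)/(1 - 2*(3 + 8*(-5*(-1))))*1767 = -17434 - (3 + 8*5)*(5 - 2)/(1 - 2*(3 + 8*5))*1767 = -17434 - (3 + 40)*3/(1 - 2*(3 + 40))*1767 = -17434 - 43*3/(1 - 2*43)*1767 = -17434 - 43*3/(1 - 86)*1767 = -17434 - 43*3/(-85)*1767 = -17434 - (-1/85*43*3)*1767 = -17434 - (-129)*1767/85 = -17434 - 1*(-227943/85) = -17434 + 227943/85 = -1253947/85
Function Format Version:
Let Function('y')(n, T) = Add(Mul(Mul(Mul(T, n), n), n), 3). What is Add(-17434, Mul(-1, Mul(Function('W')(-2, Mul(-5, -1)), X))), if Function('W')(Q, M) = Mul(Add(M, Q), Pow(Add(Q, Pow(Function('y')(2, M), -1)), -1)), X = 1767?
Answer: Rational(-1253947, 85) ≈ -14752.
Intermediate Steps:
Function('y')(n, T) = Add(3, Mul(T, Pow(n, 3))) (Function('y')(n, T) = Add(Mul(Mul(T, Pow(n, 2)), n), 3) = Add(Mul(T, Pow(n, 3)), 3) = Add(3, Mul(T, Pow(n, 3))))
Function('W')(Q, M) = Mul(Pow(Add(Q, Pow(Add(3, Mul(8, M)), -1)), -1), Add(M, Q)) (Function('W')(Q, M) = Mul(Add(M, Q), Pow(Add(Q, Pow(Add(3, Mul(M, Pow(2, 3))), -1)), -1)) = Mul(Add(M, Q), Pow(Add(Q, Pow(Add(3, Mul(M, 8)), -1)), -1)) = Mul(Add(M, Q), Pow(Add(Q, Pow(Add(3, Mul(8, M)), -1)), -1)) = Mul(Pow(Add(Q, Pow(Add(3, Mul(8, M)), -1)), -1), Add(M, Q)))
Add(-17434, Mul(-1, Mul(Function('W')(-2, Mul(-5, -1)), X))) = Add(-17434, Mul(-1, Mul(Mul(Pow(Add(1, Mul(-2, Add(3, Mul(8, Mul(-5, -1))))), -1), Add(3, Mul(8, Mul(-5, -1))), Add(Mul(-5, -1), -2)), 1767))) = Add(-17434, Mul(-1, Mul(Mul(Pow(Add(1, Mul(-2, Add(3, Mul(8, 5)))), -1), Add(3, Mul(8, 5)), Add(5, -2)), 1767))) = Add(-17434, Mul(-1, Mul(Mul(Pow(Add(1, Mul(-2, Add(3, 40))), -1), Add(3, 40), 3), 1767))) = Add(-17434, Mul(-1, Mul(Mul(Pow(Add(1, Mul(-2, 43)), -1), 43, 3), 1767))) = Add(-17434, Mul(-1, Mul(Mul(Pow(Add(1, -86), -1), 43, 3), 1767))) = Add(-17434, Mul(-1, Mul(Mul(Pow(-85, -1), 43, 3), 1767))) = Add(-17434, Mul(-1, Mul(Mul(Rational(-1, 85), 43, 3), 1767))) = Add(-17434, Mul(-1, Mul(Rational(-129, 85), 1767))) = Add(-17434, Mul(-1, Rational(-227943, 85))) = Add(-17434, Rational(227943, 85)) = Rational(-1253947, 85)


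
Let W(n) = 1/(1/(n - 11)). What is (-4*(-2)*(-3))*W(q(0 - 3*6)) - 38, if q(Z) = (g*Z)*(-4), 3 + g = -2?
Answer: 8866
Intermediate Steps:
g = -5 (g = -3 - 2 = -5)
q(Z) = 20*Z (q(Z) = -5*Z*(-4) = 20*Z)
W(n) = -11 + n (W(n) = 1/(1/(-11 + n)) = -11 + n)
(-4*(-2)*(-3))*W(q(0 - 3*6)) - 38 = (-4*(-2)*(-3))*(-11 + 20*(0 - 3*6)) - 38 = (8*(-3))*(-11 + 20*(0 - 18)) - 38 = -24*(-11 + 20*(-18)) - 38 = -24*(-11 - 360) - 38 = -24*(-371) - 38 = 8904 - 38 = 8866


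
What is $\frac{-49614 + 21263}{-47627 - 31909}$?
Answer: $\frac{28351}{79536} \approx 0.35645$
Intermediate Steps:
$\frac{-49614 + 21263}{-47627 - 31909} = - \frac{28351}{-79536} = \left(-28351\right) \left(- \frac{1}{79536}\right) = \frac{28351}{79536}$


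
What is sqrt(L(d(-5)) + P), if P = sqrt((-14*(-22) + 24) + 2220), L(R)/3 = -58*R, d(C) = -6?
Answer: sqrt(1044 + 2*sqrt(638)) ≈ 33.083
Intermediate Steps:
L(R) = -174*R (L(R) = 3*(-58*R) = -174*R)
P = 2*sqrt(638) (P = sqrt((308 + 24) + 2220) = sqrt(332 + 2220) = sqrt(2552) = 2*sqrt(638) ≈ 50.517)
sqrt(L(d(-5)) + P) = sqrt(-174*(-6) + 2*sqrt(638)) = sqrt(1044 + 2*sqrt(638))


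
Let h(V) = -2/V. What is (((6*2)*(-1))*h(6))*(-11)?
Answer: -44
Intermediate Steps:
(((6*2)*(-1))*h(6))*(-11) = (((6*2)*(-1))*(-2/6))*(-11) = ((12*(-1))*(-2*⅙))*(-11) = -12*(-⅓)*(-11) = 4*(-11) = -44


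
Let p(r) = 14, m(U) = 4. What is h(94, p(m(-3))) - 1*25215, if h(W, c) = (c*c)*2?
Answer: -24823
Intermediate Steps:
h(W, c) = 2*c² (h(W, c) = c²*2 = 2*c²)
h(94, p(m(-3))) - 1*25215 = 2*14² - 1*25215 = 2*196 - 25215 = 392 - 25215 = -24823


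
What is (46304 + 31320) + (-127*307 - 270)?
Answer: 38365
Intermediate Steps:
(46304 + 31320) + (-127*307 - 270) = 77624 + (-38989 - 270) = 77624 - 39259 = 38365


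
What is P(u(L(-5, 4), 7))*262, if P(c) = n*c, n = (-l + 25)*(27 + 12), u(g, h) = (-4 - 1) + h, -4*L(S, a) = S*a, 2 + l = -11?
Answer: 776568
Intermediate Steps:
l = -13 (l = -2 - 11 = -13)
L(S, a) = -S*a/4
u(g, h) = -5 + h
n = 1482 (n = (-1*(-13) + 25)*(27 + 12) = (13 + 25)*39 = 38*39 = 1482)
P(c) = 1482*c
P(u(L(-5, 4), 7))*262 = (1482*(-5 + 7))*262 = (1482*2)*262 = 2964*262 = 776568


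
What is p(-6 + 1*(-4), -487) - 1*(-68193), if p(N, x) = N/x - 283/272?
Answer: 9032982451/132464 ≈ 68192.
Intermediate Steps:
p(N, x) = -283/272 + N/x (p(N, x) = N/x - 283*1/272 = N/x - 283/272 = -283/272 + N/x)
p(-6 + 1*(-4), -487) - 1*(-68193) = (-283/272 + (-6 + 1*(-4))/(-487)) - 1*(-68193) = (-283/272 + (-6 - 4)*(-1/487)) + 68193 = (-283/272 - 10*(-1/487)) + 68193 = (-283/272 + 10/487) + 68193 = -135101/132464 + 68193 = 9032982451/132464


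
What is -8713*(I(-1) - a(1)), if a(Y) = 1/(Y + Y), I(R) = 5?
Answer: -78417/2 ≈ -39209.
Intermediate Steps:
a(Y) = 1/(2*Y)
-8713*(I(-1) - a(1)) = -8713*(5 - 1/(2*1)) = -8713*(5 - 1/2) = -8713*9/2 = -78417/2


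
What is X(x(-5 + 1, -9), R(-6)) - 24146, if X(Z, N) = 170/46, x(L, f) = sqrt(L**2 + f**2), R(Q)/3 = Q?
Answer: -555273/23 ≈ -24142.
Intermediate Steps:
R(Q) = 3*Q
X(Z, N) = 85/23 (X(Z, N) = 170*(1/46) = 85/23)
X(x(-5 + 1, -9), R(-6)) - 24146 = 85/23 - 24146 = -555273/23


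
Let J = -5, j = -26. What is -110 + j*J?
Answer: 20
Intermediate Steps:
-110 + j*J = -110 - 26*(-5) = -110 + 130 = 20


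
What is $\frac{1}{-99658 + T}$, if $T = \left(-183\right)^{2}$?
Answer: $- \frac{1}{66169} \approx -1.5113 \cdot 10^{-5}$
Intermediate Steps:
$T = 33489$
$\frac{1}{-99658 + T} = \frac{1}{-99658 + 33489} = \frac{1}{-66169} = - \frac{1}{66169}$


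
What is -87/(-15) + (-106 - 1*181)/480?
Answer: 2497/480 ≈ 5.2021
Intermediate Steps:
-87/(-15) + (-106 - 1*181)/480 = -87*(-1/15) + (-106 - 181)*(1/480) = 29/5 - 287*1/480 = 29/5 - 287/480 = 2497/480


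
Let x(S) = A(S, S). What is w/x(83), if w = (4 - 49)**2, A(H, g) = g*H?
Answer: 2025/6889 ≈ 0.29395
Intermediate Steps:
A(H, g) = H*g
x(S) = S**2 (x(S) = S*S = S**2)
w = 2025 (w = (-45)**2 = 2025)
w/x(83) = 2025/(83**2) = 2025/6889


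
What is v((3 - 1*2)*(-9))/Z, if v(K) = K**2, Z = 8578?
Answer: 81/8578 ≈ 0.0094428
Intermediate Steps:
v((3 - 1*2)*(-9))/Z = ((3 - 1*2)*(-9))**2/8578 = ((3 - 2)*(-9))**2*(1/8578) = (1*(-9))**2*(1/8578) = (-9)**2*(1/8578) = 81*(1/8578) = 81/8578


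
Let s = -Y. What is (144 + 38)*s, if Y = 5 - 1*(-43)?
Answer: -8736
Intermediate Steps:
Y = 48 (Y = 5 + 43 = 48)
s = -48 (s = -1*48 = -48)
(144 + 38)*s = (144 + 38)*(-48) = 182*(-48) = -8736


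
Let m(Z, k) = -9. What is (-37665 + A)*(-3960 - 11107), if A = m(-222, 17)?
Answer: 567634158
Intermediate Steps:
A = -9
(-37665 + A)*(-3960 - 11107) = (-37665 - 9)*(-3960 - 11107) = -37674*(-15067) = 567634158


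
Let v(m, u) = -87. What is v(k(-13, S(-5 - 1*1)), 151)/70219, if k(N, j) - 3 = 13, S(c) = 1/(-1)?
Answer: -87/70219 ≈ -0.0012390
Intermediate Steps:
S(c) = -1
k(N, j) = 16 (k(N, j) = 3 + 13 = 16)
v(k(-13, S(-5 - 1*1)), 151)/70219 = -87/70219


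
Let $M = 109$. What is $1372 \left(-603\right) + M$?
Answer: $-827207$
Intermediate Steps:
$1372 \left(-603\right) + M = 1372 \left(-603\right) + 109 = -827316 + 109 = -827207$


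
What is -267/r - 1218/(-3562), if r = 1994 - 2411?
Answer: 243160/247559 ≈ 0.98223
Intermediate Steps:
r = -417
-267/r - 1218/(-3562) = -267/(-417) - 1218/(-3562) = -267*(-1/417) - 1218*(-1/3562) = 89/139 + 609/1781 = 243160/247559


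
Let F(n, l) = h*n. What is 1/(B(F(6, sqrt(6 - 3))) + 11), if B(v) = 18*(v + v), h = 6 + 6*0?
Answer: 1/1307 ≈ 0.00076511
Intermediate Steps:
h = 6 (h = 6 + 0 = 6)
F(n, l) = 6*n
B(v) = 36*v (B(v) = 18*(2*v) = 36*v)
1/(B(F(6, sqrt(6 - 3))) + 11) = 1/(36*(6*6) + 11) = 1/(36*36 + 11) = 1/(1296 + 11) = 1/1307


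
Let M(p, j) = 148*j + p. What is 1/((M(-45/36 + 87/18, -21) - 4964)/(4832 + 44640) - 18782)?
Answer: -593664/11150294069 ≈ -5.3242e-5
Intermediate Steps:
M(p, j) = p + 148*j
1/((M(-45/36 + 87/18, -21) - 4964)/(4832 + 44640) - 18782) = 1/((((-45/36 + 87/18) + 148*(-21)) - 4964)/(4832 + 44640) - 18782) = 1/((((-45*1/36 + 87*(1/18)) - 3108) - 4964)/49472 - 18782) = 1/((((-5/4 + 29/6) - 3108) - 4964)*(1/49472) - 18782) = 1/(((43/12 - 3108) - 4964)*(1/49472) - 18782) = 1/((-37253/12 - 4964)*(1/49472) - 18782) = 1/(-96821/12*1/49472 - 18782) = 1/(-96821/593664 - 18782) = 1/(-11150294069/593664) = -593664/11150294069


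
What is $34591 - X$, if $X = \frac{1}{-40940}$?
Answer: $\frac{1416155541}{40940} \approx 34591.0$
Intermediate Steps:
$X = - \frac{1}{40940} \approx -2.4426 \cdot 10^{-5}$
$34591 - X = 34591 - - \frac{1}{40940} = 34591 + \frac{1}{40940} = \frac{1416155541}{40940}$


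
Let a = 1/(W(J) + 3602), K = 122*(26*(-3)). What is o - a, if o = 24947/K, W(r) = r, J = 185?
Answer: -7267985/2772084 ≈ -2.6218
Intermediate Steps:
K = -9516 (K = 122*(-78) = -9516)
a = 1/3787 (a = 1/(185 + 3602) = 1/3787 ≈ 0.00026406)
o = -1919/732 (o = 24947/(-9516) = 24947*(-1/9516) = -1919/732 ≈ -2.6216)
o - a = -1919/732 - 1*1/3787 = -1919/732 - 1/3787 = -7267985/2772084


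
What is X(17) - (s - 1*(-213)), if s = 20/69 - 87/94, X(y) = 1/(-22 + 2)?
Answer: -13777193/64860 ≈ -212.41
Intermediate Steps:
X(y) = -1/20 (X(y) = 1/(-20) = -1/20)
s = -4123/6486 (s = 20*(1/69) - 87*1/94 = 20/69 - 87/94 = -4123/6486 ≈ -0.63568)
X(17) - (s - 1*(-213)) = -1/20 - (-4123/6486 - 1*(-213)) = -1/20 - (-4123/6486 + 213) = -1/20 - 1*1377395/6486 = -1/20 - 1377395/6486 = -13777193/64860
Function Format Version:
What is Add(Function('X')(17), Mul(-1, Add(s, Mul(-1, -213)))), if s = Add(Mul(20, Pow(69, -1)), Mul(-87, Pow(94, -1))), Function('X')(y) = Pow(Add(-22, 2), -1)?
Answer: Rational(-13777193, 64860) ≈ -212.41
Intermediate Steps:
Function('X')(y) = Rational(-1, 20) (Function('X')(y) = Pow(-20, -1) = Rational(-1, 20))
s = Rational(-4123, 6486) (s = Add(Mul(20, Rational(1, 69)), Mul(-87, Rational(1, 94))) = Add(Rational(20, 69), Rational(-87, 94)) = Rational(-4123, 6486) ≈ -0.63568)
Add(Function('X')(17), Mul(-1, Add(s, Mul(-1, -213)))) = Add(Rational(-1, 20), Mul(-1, Add(Rational(-4123, 6486), Mul(-1, -213)))) = Add(Rational(-1, 20), Mul(-1, Add(Rational(-4123, 6486), 213))) = Add(Rational(-1, 20), Mul(-1, Rational(1377395, 6486))) = Add(Rational(-1, 20), Rational(-1377395, 6486)) = Rational(-13777193, 64860)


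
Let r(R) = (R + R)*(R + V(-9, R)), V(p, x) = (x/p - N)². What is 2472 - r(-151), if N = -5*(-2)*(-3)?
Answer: 50033252/81 ≈ 6.1769e+5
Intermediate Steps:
N = -30 (N = 10*(-3) = -30)
V(p, x) = (30 + x/p)² (V(p, x) = (x/p - 1*(-30))² = (x/p + 30)² = (30 + x/p)²)
r(R) = 2*R*(R + (-270 + R)²/81) (r(R) = (R + R)*(R + (R + 30*(-9))²/(-9)²) = (2*R)*(R + (R - 270)²/81) = (2*R)*(R + (-270 + R)²/81) = 2*R*(R + (-270 + R)²/81))
2472 - r(-151) = 2472 - 2*(-151)*((-270 - 151)² + 81*(-151))/81 = 2472 - 2*(-151)*((-421)² - 12231)/81 = 2472 - 2*(-151)*(177241 - 12231)/81 = 2472 - 2*(-151)*165010/81 = 2472 - 1*(-49833020/81) = 2472 + 49833020/81 = 50033252/81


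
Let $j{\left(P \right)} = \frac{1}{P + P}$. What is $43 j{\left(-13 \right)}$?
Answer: $- \frac{43}{26} \approx -1.6538$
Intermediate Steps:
$j{\left(P \right)} = \frac{1}{2 P}$
$43 j{\left(-13 \right)} = 43 \frac{1}{2 \left(-13\right)} = 43 \cdot \frac{1}{2} \left(- \frac{1}{13}\right) = 43 \left(- \frac{1}{26}\right) = - \frac{43}{26}$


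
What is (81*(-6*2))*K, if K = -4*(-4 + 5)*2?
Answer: 7776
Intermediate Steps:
K = -8 (K = -4*1*2 = -4*2 = -8)
(81*(-6*2))*K = (81*(-6*2))*(-8) = (81*(-12))*(-8) = -972*(-8) = 7776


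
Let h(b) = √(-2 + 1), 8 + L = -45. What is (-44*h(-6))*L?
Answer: 2332*I ≈ 2332.0*I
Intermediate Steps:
L = -53 (L = -8 - 45 = -53)
h(b) = I (h(b) = √(-1) = I)
(-44*h(-6))*L = -44*I*(-53) = 2332*I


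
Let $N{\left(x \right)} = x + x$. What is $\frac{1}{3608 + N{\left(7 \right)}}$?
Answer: $\frac{1}{3622} \approx 0.00027609$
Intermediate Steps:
$N{\left(x \right)} = 2 x$
$\frac{1}{3608 + N{\left(7 \right)}} = \frac{1}{3608 + 2 \cdot 7} = \frac{1}{3608 + 14} = \frac{1}{3622}$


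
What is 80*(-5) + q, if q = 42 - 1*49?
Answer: -407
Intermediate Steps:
q = -7 (q = 42 - 49 = -7)
80*(-5) + q = 80*(-5) - 7 = -400 - 7 = -407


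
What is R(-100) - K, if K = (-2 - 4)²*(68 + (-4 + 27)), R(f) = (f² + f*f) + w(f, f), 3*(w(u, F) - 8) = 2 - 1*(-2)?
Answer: 50200/3 ≈ 16733.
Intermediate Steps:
w(u, F) = 28/3 (w(u, F) = 8 + (2 - 1*(-2))/3 = 8 + (2 + 2)/3 = 8 + (⅓)*4 = 8 + 4/3 = 28/3)
R(f) = 28/3 + 2*f² (R(f) = (f² + f*f) + 28/3 = (f² + f²) + 28/3 = 2*f² + 28/3 = 28/3 + 2*f²)
K = 3276 (K = (-6)²*(68 + 23) = 36*91 = 3276)
R(-100) - K = (28/3 + 2*(-100)²) - 1*3276 = (28/3 + 2*10000) - 3276 = (28/3 + 20000) - 3276 = 60028/3 - 3276 = 50200/3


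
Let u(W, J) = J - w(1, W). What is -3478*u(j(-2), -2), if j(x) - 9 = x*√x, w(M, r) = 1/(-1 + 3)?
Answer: 8695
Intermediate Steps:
w(M, r) = ½ (w(M, r) = 1/2 = ½)
j(x) = 9 + x^(3/2) (j(x) = 9 + x*√x = 9 + x^(3/2))
u(W, J) = -½ + J (u(W, J) = J - 1*½ = J - ½ = -½ + J)
-3478*u(j(-2), -2) = -3478*(-½ - 2) = -3478*(-5/2) = 8695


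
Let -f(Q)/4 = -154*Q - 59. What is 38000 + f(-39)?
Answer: 14212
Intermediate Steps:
f(Q) = 236 + 616*Q (f(Q) = -4*(-154*Q - 59) = -4*(-59 - 154*Q) = 236 + 616*Q)
38000 + f(-39) = 38000 + (236 + 616*(-39)) = 38000 + (236 - 24024) = 38000 - 23788 = 14212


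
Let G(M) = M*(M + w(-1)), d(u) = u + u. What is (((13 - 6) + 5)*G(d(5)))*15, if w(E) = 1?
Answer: 19800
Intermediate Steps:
d(u) = 2*u
G(M) = M*(1 + M) (G(M) = M*(M + 1) = M*(1 + M))
(((13 - 6) + 5)*G(d(5)))*15 = (((13 - 6) + 5)*((2*5)*(1 + 2*5)))*15 = ((7 + 5)*(10*(1 + 10)))*15 = (12*(10*11))*15 = (12*110)*15 = 1320*15 = 19800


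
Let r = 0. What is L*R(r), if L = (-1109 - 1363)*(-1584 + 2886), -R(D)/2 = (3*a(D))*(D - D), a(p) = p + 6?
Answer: 0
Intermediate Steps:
a(p) = 6 + p
R(D) = 0 (R(D) = -2*3*(6 + D)*(D - D) = -2*(18 + 3*D)*0 = -2*0 = 0)
L = -3218544 (L = -2472*1302 = -3218544)
L*R(r) = -3218544*0 = 0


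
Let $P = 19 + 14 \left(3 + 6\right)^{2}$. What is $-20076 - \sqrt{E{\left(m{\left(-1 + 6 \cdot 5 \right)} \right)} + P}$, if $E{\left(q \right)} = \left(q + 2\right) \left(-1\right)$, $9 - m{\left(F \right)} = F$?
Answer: $-20076 - \sqrt{1171} \approx -20110.0$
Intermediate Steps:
$m{\left(F \right)} = 9 - F$
$E{\left(q \right)} = -2 - q$ ($E{\left(q \right)} = \left(2 + q\right) \left(-1\right) = -2 - q$)
$P = 1153$ ($P = 19 + 14 \cdot 9^{2} = 19 + 14 \cdot 81 = 19 + 1134 = 1153$)
$-20076 - \sqrt{E{\left(m{\left(-1 + 6 \cdot 5 \right)} \right)} + P} = -20076 - \sqrt{\left(-2 - \left(9 - \left(-1 + 6 \cdot 5\right)\right)\right) + 1153} = -20076 - \sqrt{\left(-2 - \left(9 - \left(-1 + 30\right)\right)\right) + 1153} = -20076 - \sqrt{\left(-2 - \left(9 - 29\right)\right) + 1153} = -20076 - \sqrt{\left(-2 - -20\right) + 1153} = -20076 - \sqrt{\left(-2 + 20\right) + 1153} = -20076 - \sqrt{18 + 1153} = -20076 - \sqrt{1171}$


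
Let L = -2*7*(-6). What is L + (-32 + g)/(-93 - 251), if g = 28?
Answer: 7225/86 ≈ 84.012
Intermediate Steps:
L = 84 (L = -14*(-6) = 84)
L + (-32 + g)/(-93 - 251) = 84 + (-32 + 28)/(-93 - 251) = 84 - 4/(-344) = 84 - 4*(-1/344) = 84 + 1/86 = 7225/86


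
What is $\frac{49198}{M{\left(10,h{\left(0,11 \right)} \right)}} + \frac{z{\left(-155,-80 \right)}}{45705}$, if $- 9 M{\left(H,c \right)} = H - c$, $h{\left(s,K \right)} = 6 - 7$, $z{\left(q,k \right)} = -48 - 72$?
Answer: $- \frac{122650622}{3047} \approx -40253.0$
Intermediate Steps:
$z{\left(q,k \right)} = -120$ ($z{\left(q,k \right)} = -48 - 72 = -120$)
$h{\left(s,K \right)} = -1$ ($h{\left(s,K \right)} = 6 - 7 = -1$)
$M{\left(H,c \right)} = - \frac{H}{9} + \frac{c}{9}$ ($M{\left(H,c \right)} = - \frac{H - c}{9} = - \frac{H}{9} + \frac{c}{9}$)
$\frac{49198}{M{\left(10,h{\left(0,11 \right)} \right)}} + \frac{z{\left(-155,-80 \right)}}{45705} = \frac{49198}{\left(- \frac{1}{9}\right) 10 + \frac{1}{9} \left(-1\right)} - \frac{120}{45705} = \frac{49198}{- \frac{10}{9} - \frac{1}{9}} - \frac{8}{3047} = \frac{49198}{- \frac{11}{9}} - \frac{8}{3047} = 49198 \left(- \frac{9}{11}\right) - \frac{8}{3047} = - \frac{442782}{11} - \frac{8}{3047} = - \frac{122650622}{3047}$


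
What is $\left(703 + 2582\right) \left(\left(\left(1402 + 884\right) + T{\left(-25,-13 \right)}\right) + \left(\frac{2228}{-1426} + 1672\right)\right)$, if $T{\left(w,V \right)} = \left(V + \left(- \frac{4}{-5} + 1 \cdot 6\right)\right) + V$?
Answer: $\frac{9221817564}{713} \approx 1.2934 \cdot 10^{7}$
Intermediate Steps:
$T{\left(w,V \right)} = \frac{34}{5} + 2 V$ ($T{\left(w,V \right)} = \left(V + \left(\left(-4\right) \left(- \frac{1}{5}\right) + 6\right)\right) + V = \left(V + \left(\frac{4}{5} + 6\right)\right) + V = \left(V + \frac{34}{5}\right) + V = \left(\frac{34}{5} + V\right) + V = \frac{34}{5} + 2 V$)
$\left(703 + 2582\right) \left(\left(\left(1402 + 884\right) + T{\left(-25,-13 \right)}\right) + \left(\frac{2228}{-1426} + 1672\right)\right) = \left(703 + 2582\right) \left(\left(\left(1402 + 884\right) + \left(\frac{34}{5} + 2 \left(-13\right)\right)\right) + \left(\frac{2228}{-1426} + 1672\right)\right) = 3285 \left(\left(2286 + \left(\frac{34}{5} - 26\right)\right) + \left(2228 \left(- \frac{1}{1426}\right) + 1672\right)\right) = 3285 \left(\left(2286 - \frac{96}{5}\right) + \left(- \frac{1114}{713} + 1672\right)\right) = 3285 \left(\frac{11334}{5} + \frac{1191022}{713}\right) = 3285 \cdot \frac{14036252}{3565} = \frac{9221817564}{713}$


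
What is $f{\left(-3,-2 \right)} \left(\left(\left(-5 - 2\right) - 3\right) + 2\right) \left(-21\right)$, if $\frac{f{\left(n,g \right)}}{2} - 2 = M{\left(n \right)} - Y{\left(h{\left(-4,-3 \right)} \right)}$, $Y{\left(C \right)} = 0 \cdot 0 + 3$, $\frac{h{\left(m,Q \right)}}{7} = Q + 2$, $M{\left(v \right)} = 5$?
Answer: $1344$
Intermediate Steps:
$h{\left(m,Q \right)} = 14 + 7 Q$ ($h{\left(m,Q \right)} = 7 \left(Q + 2\right) = 7 \left(2 + Q\right) = 14 + 7 Q$)
$Y{\left(C \right)} = 3$ ($Y{\left(C \right)} = 0 + 3 = 3$)
$f{\left(n,g \right)} = 8$ ($f{\left(n,g \right)} = 4 + 2 \left(5 - 3\right) = 4 + 2 \cdot 2 = 4 + 4 = 8$)
$f{\left(-3,-2 \right)} \left(\left(\left(-5 - 2\right) - 3\right) + 2\right) \left(-21\right) = 8 \left(\left(\left(-5 - 2\right) - 3\right) + 2\right) \left(-21\right) = 8 \left(\left(-7 - 3\right) + 2\right) \left(-21\right) = 8 \left(-10 + 2\right) \left(-21\right) = 8 \left(-8\right) \left(-21\right) = \left(-64\right) \left(-21\right) = 1344$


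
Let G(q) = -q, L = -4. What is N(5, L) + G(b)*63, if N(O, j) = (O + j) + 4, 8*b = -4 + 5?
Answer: -23/8 ≈ -2.8750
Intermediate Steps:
b = 1/8 (b = (-4 + 5)/8 = (1/8)*1 = 1/8 ≈ 0.12500)
N(O, j) = 4 + O + j
N(5, L) + G(b)*63 = (4 + 5 - 4) - 1*1/8*63 = 5 - 1/8*63 = 5 - 63/8 = -23/8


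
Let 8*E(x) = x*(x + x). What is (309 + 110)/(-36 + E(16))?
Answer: 419/28 ≈ 14.964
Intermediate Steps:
E(x) = x²/4 (E(x) = (x*(x + x))/8 = (x*(2*x))/8 = (2*x²)/8 = x²/4)
(309 + 110)/(-36 + E(16)) = (309 + 110)/(-36 + (¼)*16²) = 419/(-36 + (¼)*256) = 419/(-36 + 64) = 419/28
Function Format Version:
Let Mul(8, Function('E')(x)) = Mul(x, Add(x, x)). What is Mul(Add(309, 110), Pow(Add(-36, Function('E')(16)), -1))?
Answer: Rational(419, 28) ≈ 14.964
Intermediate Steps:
Function('E')(x) = Mul(Rational(1, 4), Pow(x, 2)) (Function('E')(x) = Mul(Rational(1, 8), Mul(x, Add(x, x))) = Mul(Rational(1, 8), Mul(x, Mul(2, x))) = Mul(Rational(1, 8), Mul(2, Pow(x, 2))) = Mul(Rational(1, 4), Pow(x, 2)))
Mul(Add(309, 110), Pow(Add(-36, Function('E')(16)), -1)) = Mul(Add(309, 110), Pow(Add(-36, Mul(Rational(1, 4), Pow(16, 2))), -1)) = Mul(419, Pow(Add(-36, Mul(Rational(1, 4), 256)), -1)) = Mul(419, Pow(Add(-36, 64), -1)) = Mul(419, Pow(28, -1)) = Mul(419, Rational(1, 28)) = Rational(419, 28)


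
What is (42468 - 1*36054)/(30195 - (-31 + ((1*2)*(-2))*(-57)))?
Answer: 3207/14999 ≈ 0.21381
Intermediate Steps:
(42468 - 1*36054)/(30195 - (-31 + ((1*2)*(-2))*(-57))) = (42468 - 36054)/(30195 - (-31 + (2*(-2))*(-57))) = 6414/(30195 - (-31 - 4*(-57))) = 6414/(30195 - (-31 + 228)) = 6414/(30195 - 1*197) = 6414/(30195 - 197) = 6414/29998 = 6414*(1/29998) = 3207/14999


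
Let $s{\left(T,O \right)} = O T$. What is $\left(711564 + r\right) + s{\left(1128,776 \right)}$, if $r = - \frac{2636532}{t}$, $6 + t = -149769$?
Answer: $\frac{79226461944}{49925} \approx 1.5869 \cdot 10^{6}$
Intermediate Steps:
$t = -149775$ ($t = -6 - 149769 = -149775$)
$r = \frac{878844}{49925}$ ($r = - \frac{2636532}{-149775} = \left(-2636532\right) \left(- \frac{1}{149775}\right) = \frac{878844}{49925} \approx 17.603$)
$\left(711564 + r\right) + s{\left(1128,776 \right)} = \left(711564 + \frac{878844}{49925}\right) + 776 \cdot 1128 = \frac{35525711544}{49925} + 875328 = \frac{79226461944}{49925}$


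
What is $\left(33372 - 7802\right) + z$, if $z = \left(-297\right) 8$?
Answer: $23194$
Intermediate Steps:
$z = -2376$
$\left(33372 - 7802\right) + z = \left(33372 - 7802\right) - 2376 = 25570 - 2376 = 23194$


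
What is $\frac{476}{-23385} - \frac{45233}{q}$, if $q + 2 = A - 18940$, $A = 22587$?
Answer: $- \frac{14126783}{1136511} \approx -12.43$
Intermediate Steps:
$q = 3645$ ($q = -2 + \left(22587 - 18940\right) = -2 + 3647 = 3645$)
$\frac{476}{-23385} - \frac{45233}{q} = \frac{476}{-23385} - \frac{45233}{3645} = 476 \left(- \frac{1}{23385}\right) - \frac{45233}{3645} = - \frac{476}{23385} - \frac{45233}{3645} = - \frac{14126783}{1136511}$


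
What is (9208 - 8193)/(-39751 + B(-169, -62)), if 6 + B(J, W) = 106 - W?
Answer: -1015/39589 ≈ -0.025638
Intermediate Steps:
B(J, W) = 100 - W (B(J, W) = -6 + (106 - W) = 100 - W)
(9208 - 8193)/(-39751 + B(-169, -62)) = (9208 - 8193)/(-39751 + (100 - 1*(-62))) = 1015/(-39751 + (100 + 62)) = 1015/(-39751 + 162) = 1015/(-39589) = 1015*(-1/39589) = -1015/39589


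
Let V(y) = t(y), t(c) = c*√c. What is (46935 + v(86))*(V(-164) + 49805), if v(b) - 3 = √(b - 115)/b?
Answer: (49805 - 328*I*√41)*(4036668 + I*√29)/86 ≈ 2.3377e+9 - 9.8577e+7*I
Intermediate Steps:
t(c) = c^(3/2)
V(y) = y^(3/2)
v(b) = 3 + √(-115 + b)/b (v(b) = 3 + √(b - 115)/b = 3 + √(-115 + b)/b)
(46935 + v(86))*(V(-164) + 49805) = (46935 + (3 + √(-115 + 86)/86))*((-164)^(3/2) + 49805) = (46935 + (3 + √(-29)/86))*(-328*I*√41 + 49805) = (46935 + (3 + (I*√29)/86))*(49805 - 328*I*√41) = (46935 + (3 + I*√29/86))*(49805 - 328*I*√41) = (46938 + I*√29/86)*(49805 - 328*I*√41)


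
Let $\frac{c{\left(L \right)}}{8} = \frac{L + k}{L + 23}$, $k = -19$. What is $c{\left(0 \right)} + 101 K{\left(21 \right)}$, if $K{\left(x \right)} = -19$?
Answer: $- \frac{44289}{23} \approx -1925.6$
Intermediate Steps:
$c{\left(L \right)} = \frac{8 \left(-19 + L\right)}{23 + L}$ ($c{\left(L \right)} = 8 \frac{L - 19}{L + 23} = 8 \frac{-19 + L}{23 + L} = \frac{8 \left(-19 + L\right)}{23 + L}$)
$c{\left(0 \right)} + 101 K{\left(21 \right)} = \frac{8 \left(-19 + 0\right)}{23 + 0} + 101 \left(-19\right) = 8 \cdot \frac{1}{23} \left(-19\right) - 1919 = - \frac{152}{23} - 1919 = - \frac{44289}{23}$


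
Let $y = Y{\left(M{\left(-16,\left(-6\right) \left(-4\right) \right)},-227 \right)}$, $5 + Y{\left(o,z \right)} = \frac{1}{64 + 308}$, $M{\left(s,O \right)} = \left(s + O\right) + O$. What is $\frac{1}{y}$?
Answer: $- \frac{372}{1859} \approx -0.20011$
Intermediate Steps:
$M{\left(s,O \right)} = s + 2 O$ ($M{\left(s,O \right)} = \left(O + s\right) + O = s + 2 O$)
$Y{\left(o,z \right)} = - \frac{1859}{372}$ ($Y{\left(o,z \right)} = -5 + \frac{1}{64 + 308} = -5 + \frac{1}{372} = - \frac{1859}{372}$)
$y = - \frac{1859}{372} \approx -4.9973$
$\frac{1}{y} = \frac{1}{- \frac{1859}{372}} = - \frac{372}{1859}$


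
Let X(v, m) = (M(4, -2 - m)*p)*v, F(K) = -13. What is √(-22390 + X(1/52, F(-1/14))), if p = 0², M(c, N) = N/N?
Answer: I*√22390 ≈ 149.63*I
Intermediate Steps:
M(c, N) = 1
p = 0
X(v, m) = 0 (X(v, m) = (1*0)*v = 0*v = 0)
√(-22390 + X(1/52, F(-1/14))) = √(-22390 + 0) = √(-22390) = I*√22390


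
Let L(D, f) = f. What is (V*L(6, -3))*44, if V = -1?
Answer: 132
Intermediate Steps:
(V*L(6, -3))*44 = -1*(-3)*44 = 3*44 = 132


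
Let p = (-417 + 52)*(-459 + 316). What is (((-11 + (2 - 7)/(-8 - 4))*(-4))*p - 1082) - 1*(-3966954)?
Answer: 18526381/3 ≈ 6.1755e+6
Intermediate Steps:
p = 52195 (p = -365*(-143) = 52195)
(((-11 + (2 - 7)/(-8 - 4))*(-4))*p - 1082) - 1*(-3966954) = (((-11 + (2 - 7)/(-8 - 4))*(-4))*52195 - 1082) - 1*(-3966954) = (((-11 - 5/(-12))*(-4))*52195 - 1082) + 3966954 = (((-11 - 5*(-1/12))*(-4))*52195 - 1082) + 3966954 = (((-11 + 5/12)*(-4))*52195 - 1082) + 3966954 = (-127/12*(-4)*52195 - 1082) + 3966954 = ((127/3)*52195 - 1082) + 3966954 = (6628765/3 - 1082) + 3966954 = 6625519/3 + 3966954 = 18526381/3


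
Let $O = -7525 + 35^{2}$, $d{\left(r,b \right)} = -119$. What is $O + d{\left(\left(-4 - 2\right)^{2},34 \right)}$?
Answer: $-6419$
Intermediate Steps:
$O = -6300$ ($O = -7525 + 1225 = -6300$)
$O + d{\left(\left(-4 - 2\right)^{2},34 \right)} = -6300 - 119 = -6419$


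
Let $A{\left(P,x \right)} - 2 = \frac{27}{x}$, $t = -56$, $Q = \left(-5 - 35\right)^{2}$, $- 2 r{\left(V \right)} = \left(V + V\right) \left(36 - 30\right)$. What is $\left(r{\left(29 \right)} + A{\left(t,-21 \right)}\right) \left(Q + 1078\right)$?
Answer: $- \frac{3248414}{7} \approx -4.6406 \cdot 10^{5}$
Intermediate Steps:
$r{\left(V \right)} = - 6 V$ ($r{\left(V \right)} = - \frac{\left(V + V\right) \left(36 - 30\right)}{2} = - \frac{2 V 6}{2} = - \frac{12 V}{2} = - 6 V$)
$Q = 1600$ ($Q = \left(-40\right)^{2} = 1600$)
$A{\left(P,x \right)} = 2 + \frac{27}{x}$
$\left(r{\left(29 \right)} + A{\left(t,-21 \right)}\right) \left(Q + 1078\right) = \left(\left(-6\right) 29 + \left(2 + \frac{27}{-21}\right)\right) \left(1600 + 1078\right) = \left(-174 + \left(2 + 27 \left(- \frac{1}{21}\right)\right)\right) 2678 = \left(-174 + \left(2 - \frac{9}{7}\right)\right) 2678 = \left(-174 + \frac{5}{7}\right) 2678 = \left(- \frac{1213}{7}\right) 2678 = - \frac{3248414}{7}$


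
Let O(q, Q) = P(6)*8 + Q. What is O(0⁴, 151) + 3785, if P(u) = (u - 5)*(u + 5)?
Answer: 4024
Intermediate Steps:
P(u) = (-5 + u)*(5 + u)
O(q, Q) = 88 + Q (O(q, Q) = (-25 + 6²)*8 + Q = (-25 + 36)*8 + Q = 11*8 + Q = 88 + Q)
O(0⁴, 151) + 3785 = (88 + 151) + 3785 = 239 + 3785 = 4024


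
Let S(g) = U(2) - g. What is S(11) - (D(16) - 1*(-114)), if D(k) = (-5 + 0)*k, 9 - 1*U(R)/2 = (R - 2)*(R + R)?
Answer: -27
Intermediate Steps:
U(R) = 18 - 4*R*(-2 + R) (U(R) = 18 - 2*(R - 2)*(R + R) = 18 - 2*(-2 + R)*2*R = 18 - 4*R*(-2 + R))
S(g) = 18 - g (S(g) = (18 - 4*2**2 + 8*2) - g = (18 - 4*4 + 16) - g = (18 - 16 + 16) - g = 18 - g)
D(k) = -5*k
S(11) - (D(16) - 1*(-114)) = (18 - 1*11) - (-5*16 - 1*(-114)) = (18 - 11) - (-80 + 114) = 7 - 1*34 = 7 - 34 = -27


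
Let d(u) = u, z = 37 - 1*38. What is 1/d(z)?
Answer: -1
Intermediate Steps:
z = -1 (z = 37 - 38 = -1)
1/d(z) = 1/(-1) = -1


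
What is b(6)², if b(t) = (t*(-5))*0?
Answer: 0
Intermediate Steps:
b(t) = 0 (b(t) = -5*t*0 = 0)
b(6)² = 0² = 0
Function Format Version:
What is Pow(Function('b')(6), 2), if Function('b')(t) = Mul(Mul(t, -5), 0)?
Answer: 0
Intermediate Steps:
Function('b')(t) = 0 (Function('b')(t) = Mul(Mul(-5, t), 0) = 0)
Pow(Function('b')(6), 2) = Pow(0, 2) = 0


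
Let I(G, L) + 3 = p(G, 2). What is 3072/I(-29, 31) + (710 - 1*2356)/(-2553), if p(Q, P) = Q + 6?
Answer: -3900010/33189 ≈ -117.51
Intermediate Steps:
p(Q, P) = 6 + Q
I(G, L) = 3 + G (I(G, L) = -3 + (6 + G) = 3 + G)
3072/I(-29, 31) + (710 - 1*2356)/(-2553) = 3072/(3 - 29) + (710 - 1*2356)/(-2553) = 3072/(-26) + (710 - 2356)*(-1/2553) = 3072*(-1/26) - 1646*(-1/2553) = -1536/13 + 1646/2553 = -3900010/33189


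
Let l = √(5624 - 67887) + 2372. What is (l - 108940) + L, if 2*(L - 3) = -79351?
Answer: -292481/2 + I*√62263 ≈ -1.4624e+5 + 249.53*I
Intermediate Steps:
L = -79345/2 (L = 3 + (½)*(-79351) = 3 - 79351/2 = -79345/2 ≈ -39673.)
l = 2372 + I*√62263 (l = √(-62263) + 2372 = I*√62263 + 2372 = 2372 + I*√62263 ≈ 2372.0 + 249.53*I)
(l - 108940) + L = ((2372 + I*√62263) - 108940) - 79345/2 = (-106568 + I*√62263) - 79345/2 = -292481/2 + I*√62263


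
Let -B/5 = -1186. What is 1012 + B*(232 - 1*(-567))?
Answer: 4739082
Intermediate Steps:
B = 5930 (B = -5*(-1186) = 5930)
1012 + B*(232 - 1*(-567)) = 1012 + 5930*(232 - 1*(-567)) = 1012 + 5930*(232 + 567) = 1012 + 5930*799 = 1012 + 4738070 = 4739082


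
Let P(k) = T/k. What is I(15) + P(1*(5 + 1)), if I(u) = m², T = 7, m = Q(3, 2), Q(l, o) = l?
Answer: 61/6 ≈ 10.167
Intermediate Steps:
m = 3
P(k) = 7/k
I(u) = 9 (I(u) = 3² = 9)
I(15) + P(1*(5 + 1)) = 9 + 7/((1*(5 + 1))) = 9 + 7/((1*6)) = 9 + 7/6 = 61/6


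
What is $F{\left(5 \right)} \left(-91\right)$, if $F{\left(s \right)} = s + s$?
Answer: $-910$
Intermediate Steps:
$F{\left(s \right)} = 2 s$
$F{\left(5 \right)} \left(-91\right) = 2 \cdot 5 \left(-91\right) = 10 \left(-91\right) = -910$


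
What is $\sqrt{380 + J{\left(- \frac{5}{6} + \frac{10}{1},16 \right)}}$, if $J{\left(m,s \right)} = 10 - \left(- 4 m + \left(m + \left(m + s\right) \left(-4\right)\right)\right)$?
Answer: $\frac{\sqrt{18654}}{6} \approx 22.763$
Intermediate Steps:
$J{\left(m,s \right)} = 10 + 4 s + 7 m$ ($J{\left(m,s \right)} = 10 - \left(- 4 m - \left(3 m + 4 s\right)\right) = 10 - \left(- 7 m - 4 s\right) = 10 + \left(4 s + 7 m\right) = 10 + 4 s + 7 m$)
$\sqrt{380 + J{\left(- \frac{5}{6} + \frac{10}{1},16 \right)}} = \sqrt{380 + \left(10 + 4 \cdot 16 + 7 \left(- \frac{5}{6} + \frac{10}{1}\right)\right)} = \sqrt{380 + \left(10 + 64 + 7 \left(\left(-5\right) \frac{1}{6} + 10 \cdot 1\right)\right)} = \sqrt{380 + \left(10 + 64 + 7 \left(- \frac{5}{6} + 10\right)\right)} = \sqrt{380 + \left(10 + 64 + 7 \cdot \frac{55}{6}\right)} = \sqrt{380 + \left(10 + 64 + \frac{385}{6}\right)} = \sqrt{380 + \frac{829}{6}} = \sqrt{\frac{3109}{6}} = \frac{\sqrt{18654}}{6}$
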